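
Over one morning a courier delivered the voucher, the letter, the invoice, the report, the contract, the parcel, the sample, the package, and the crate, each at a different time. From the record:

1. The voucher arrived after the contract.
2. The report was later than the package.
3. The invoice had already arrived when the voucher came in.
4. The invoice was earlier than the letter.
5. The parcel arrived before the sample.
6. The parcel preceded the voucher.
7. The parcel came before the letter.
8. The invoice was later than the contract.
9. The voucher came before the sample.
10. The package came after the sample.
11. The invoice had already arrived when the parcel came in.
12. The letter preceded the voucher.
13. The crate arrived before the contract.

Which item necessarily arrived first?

The crate has a chain of constraints placing it before every other item, so the crate must be first.

the crate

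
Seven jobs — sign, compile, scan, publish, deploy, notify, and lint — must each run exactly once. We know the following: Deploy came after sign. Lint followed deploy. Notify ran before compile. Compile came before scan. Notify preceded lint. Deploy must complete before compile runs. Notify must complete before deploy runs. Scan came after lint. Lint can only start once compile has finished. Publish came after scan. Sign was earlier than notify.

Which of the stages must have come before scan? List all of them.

Directly stated before scan: compile and lint.
Deploy reaches scan via deploy → compile → scan.
Notify reaches scan via notify → lint → scan.
Sign reaches scan via sign → deploy → compile → scan.
No chain forces publish ahead of scan.

compile, deploy, lint, notify, sign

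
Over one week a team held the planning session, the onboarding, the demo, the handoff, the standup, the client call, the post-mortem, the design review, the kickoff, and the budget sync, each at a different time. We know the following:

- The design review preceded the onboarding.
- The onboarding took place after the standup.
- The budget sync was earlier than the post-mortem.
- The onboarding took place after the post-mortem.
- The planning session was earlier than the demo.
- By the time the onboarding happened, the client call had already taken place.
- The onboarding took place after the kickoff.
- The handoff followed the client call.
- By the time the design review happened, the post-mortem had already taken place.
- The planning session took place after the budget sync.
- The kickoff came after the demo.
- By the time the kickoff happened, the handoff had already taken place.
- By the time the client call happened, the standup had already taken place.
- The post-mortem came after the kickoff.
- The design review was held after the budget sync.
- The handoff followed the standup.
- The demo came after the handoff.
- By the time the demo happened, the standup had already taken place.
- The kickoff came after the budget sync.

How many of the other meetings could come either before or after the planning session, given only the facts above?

3

Forced before the planning session: the budget sync; forced after the planning session: the demo, the design review, the kickoff, the onboarding, and the post-mortem.
That leaves the client call, the handoff, and the standup with no forced order relative to the planning session — 3.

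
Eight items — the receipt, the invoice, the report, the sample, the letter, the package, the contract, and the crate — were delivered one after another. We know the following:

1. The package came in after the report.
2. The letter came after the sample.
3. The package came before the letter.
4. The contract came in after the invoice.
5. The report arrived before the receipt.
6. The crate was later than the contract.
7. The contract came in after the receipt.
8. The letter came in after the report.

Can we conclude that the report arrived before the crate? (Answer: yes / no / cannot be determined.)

yes

Chain the constraints: the report → the receipt → the contract → the crate. Each link is directly stated, so the report comes before the crate.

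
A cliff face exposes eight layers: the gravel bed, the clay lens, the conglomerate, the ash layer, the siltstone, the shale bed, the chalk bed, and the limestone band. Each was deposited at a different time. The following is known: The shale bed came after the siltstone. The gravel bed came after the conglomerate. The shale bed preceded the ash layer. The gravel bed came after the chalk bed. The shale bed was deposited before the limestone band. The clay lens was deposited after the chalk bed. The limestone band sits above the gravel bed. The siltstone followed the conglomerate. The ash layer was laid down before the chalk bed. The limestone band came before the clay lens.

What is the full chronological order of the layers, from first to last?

the conglomerate, the siltstone, the shale bed, the ash layer, the chalk bed, the gravel bed, the limestone band, the clay lens

The constraints fix every adjacent pair, so only one ordering works:
the conglomerate → the siltstone → the shale bed → the ash layer → the chalk bed → the gravel bed → the limestone band → the clay lens.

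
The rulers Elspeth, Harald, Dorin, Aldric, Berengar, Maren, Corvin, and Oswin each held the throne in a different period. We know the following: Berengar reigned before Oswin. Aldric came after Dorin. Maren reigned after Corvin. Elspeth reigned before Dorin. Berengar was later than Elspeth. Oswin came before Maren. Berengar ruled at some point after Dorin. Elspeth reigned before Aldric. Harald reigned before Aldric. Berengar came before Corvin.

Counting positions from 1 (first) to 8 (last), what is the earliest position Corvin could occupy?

4

Berengar, Dorin, and Elspeth must all come before Corvin — 3 forced predecessors.
Nothing else is forced ahead of Corvin, so their earliest slot is position 3 + 1 = 4.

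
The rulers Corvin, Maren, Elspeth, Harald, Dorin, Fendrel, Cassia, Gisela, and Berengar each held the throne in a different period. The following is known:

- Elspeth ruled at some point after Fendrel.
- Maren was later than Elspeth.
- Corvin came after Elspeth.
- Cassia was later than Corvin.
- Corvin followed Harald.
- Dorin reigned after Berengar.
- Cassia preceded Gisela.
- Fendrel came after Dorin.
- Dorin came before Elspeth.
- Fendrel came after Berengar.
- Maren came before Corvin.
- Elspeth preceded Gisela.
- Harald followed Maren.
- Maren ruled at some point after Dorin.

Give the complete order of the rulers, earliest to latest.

Berengar, Dorin, Fendrel, Elspeth, Maren, Harald, Corvin, Cassia, Gisela

The constraints fix every adjacent pair, so only one ordering works:
Berengar → Dorin → Fendrel → Elspeth → Maren → Harald → Corvin → Cassia → Gisela.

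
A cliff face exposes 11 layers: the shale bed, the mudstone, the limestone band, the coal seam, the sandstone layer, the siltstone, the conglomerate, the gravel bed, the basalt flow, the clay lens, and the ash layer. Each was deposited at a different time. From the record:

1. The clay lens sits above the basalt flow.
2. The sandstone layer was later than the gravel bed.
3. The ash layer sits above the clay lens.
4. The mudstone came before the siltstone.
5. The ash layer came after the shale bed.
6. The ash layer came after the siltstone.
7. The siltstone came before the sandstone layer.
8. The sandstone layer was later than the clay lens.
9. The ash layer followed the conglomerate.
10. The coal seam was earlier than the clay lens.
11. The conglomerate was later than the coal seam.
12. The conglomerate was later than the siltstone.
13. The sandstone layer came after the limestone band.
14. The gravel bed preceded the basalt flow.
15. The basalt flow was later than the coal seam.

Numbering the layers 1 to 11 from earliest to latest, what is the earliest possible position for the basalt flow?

The coal seam and the gravel bed must both come before the basalt flow — 2 forced predecessors.
Nothing else is forced ahead of the basalt flow, so its earliest slot is position 2 + 1 = 3.

3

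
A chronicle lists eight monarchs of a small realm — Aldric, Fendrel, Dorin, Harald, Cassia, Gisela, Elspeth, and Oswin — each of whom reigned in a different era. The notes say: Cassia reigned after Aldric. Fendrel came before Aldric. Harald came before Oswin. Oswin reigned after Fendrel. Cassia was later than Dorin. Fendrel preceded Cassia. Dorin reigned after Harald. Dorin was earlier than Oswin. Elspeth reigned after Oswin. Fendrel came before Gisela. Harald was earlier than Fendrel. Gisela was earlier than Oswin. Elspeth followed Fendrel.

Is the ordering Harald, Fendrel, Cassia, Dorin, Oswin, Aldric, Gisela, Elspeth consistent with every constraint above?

The constraints require Dorin before Cassia, but in the proposed sequence Cassia appears ahead of Dorin. That one violation is enough.

no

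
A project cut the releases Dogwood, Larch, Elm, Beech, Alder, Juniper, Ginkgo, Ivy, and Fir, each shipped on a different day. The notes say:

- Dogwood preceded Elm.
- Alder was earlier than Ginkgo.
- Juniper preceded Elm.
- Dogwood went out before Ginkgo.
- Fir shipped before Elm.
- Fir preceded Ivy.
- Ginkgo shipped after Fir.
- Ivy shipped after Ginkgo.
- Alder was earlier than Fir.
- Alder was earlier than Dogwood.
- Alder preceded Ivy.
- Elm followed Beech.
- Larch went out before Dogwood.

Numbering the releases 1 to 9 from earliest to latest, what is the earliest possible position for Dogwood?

3

Alder and Larch must both come before Dogwood — 2 forced predecessors.
Nothing else is forced ahead of Dogwood, so its earliest slot is position 2 + 1 = 3.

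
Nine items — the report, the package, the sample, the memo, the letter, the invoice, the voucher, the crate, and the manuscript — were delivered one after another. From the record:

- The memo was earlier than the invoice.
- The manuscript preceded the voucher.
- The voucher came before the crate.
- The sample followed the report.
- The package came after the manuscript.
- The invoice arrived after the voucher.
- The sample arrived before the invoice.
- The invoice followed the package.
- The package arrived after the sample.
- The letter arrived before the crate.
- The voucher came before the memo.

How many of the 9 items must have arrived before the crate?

Directly stated before the crate: the letter and the voucher.
The manuscript reaches the crate via the manuscript → the voucher → the crate.
No chain forces the package (or any of the others) ahead of the crate.
That's the letter, the manuscript, and the voucher — 3 in all.

3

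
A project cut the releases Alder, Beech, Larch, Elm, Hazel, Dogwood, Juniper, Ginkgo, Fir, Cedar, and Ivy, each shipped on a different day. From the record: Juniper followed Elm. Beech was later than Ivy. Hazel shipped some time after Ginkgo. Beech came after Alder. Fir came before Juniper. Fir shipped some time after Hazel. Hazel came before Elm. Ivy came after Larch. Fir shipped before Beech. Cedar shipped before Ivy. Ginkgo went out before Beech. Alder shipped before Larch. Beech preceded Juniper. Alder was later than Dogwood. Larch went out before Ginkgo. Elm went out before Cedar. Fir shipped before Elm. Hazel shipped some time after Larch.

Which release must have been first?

Dogwood

Dogwood has a chain of constraints placing it before every other release, so Dogwood must be first.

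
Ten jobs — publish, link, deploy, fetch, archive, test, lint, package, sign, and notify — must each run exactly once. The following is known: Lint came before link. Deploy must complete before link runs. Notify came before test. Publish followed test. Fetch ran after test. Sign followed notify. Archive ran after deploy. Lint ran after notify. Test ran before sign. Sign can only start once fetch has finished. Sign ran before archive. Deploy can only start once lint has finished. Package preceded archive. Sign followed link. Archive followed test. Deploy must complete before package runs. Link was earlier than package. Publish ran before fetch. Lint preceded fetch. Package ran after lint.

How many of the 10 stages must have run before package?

Directly stated before package: deploy, link, and lint.
Notify reaches package via notify → lint → package.
That's deploy, link, lint, and notify — 4 in all.

4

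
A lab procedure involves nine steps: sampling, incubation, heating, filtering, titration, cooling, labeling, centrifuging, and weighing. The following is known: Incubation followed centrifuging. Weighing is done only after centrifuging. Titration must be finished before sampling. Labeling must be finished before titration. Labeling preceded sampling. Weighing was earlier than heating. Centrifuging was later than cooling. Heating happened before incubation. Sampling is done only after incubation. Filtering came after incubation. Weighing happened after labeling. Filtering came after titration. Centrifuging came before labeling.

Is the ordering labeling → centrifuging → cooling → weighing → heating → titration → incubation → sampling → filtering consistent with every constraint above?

The constraints require centrifuging before labeling, but in the proposed sequence labeling appears ahead of centrifuging. That one violation is enough.

no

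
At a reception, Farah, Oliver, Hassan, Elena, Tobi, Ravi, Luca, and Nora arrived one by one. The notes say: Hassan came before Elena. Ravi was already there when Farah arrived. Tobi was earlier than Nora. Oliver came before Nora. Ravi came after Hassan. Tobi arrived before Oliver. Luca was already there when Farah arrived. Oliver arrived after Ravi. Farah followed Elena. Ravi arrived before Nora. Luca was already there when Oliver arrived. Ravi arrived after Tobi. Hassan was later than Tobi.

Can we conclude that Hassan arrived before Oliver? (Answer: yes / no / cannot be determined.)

yes

Chain the constraints: Hassan → Ravi → Oliver. Each link is directly stated, so Hassan comes before Oliver.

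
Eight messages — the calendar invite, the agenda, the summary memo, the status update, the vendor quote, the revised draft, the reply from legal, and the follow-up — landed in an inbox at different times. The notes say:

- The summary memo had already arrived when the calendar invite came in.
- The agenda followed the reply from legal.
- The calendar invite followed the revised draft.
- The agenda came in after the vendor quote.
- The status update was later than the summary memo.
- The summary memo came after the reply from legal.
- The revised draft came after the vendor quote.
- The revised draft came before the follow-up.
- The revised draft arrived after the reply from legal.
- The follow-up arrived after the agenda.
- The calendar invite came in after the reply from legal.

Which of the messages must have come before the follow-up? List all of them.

Directly stated before the follow-up: the agenda and the revised draft.
The reply from legal reaches the follow-up via the reply from legal → the revised draft → the follow-up.
The vendor quote reaches the follow-up via the vendor quote → the agenda → the follow-up.
No chain forces the calendar invite (or any of the others) ahead of the follow-up.

the agenda, the reply from legal, the revised draft, the vendor quote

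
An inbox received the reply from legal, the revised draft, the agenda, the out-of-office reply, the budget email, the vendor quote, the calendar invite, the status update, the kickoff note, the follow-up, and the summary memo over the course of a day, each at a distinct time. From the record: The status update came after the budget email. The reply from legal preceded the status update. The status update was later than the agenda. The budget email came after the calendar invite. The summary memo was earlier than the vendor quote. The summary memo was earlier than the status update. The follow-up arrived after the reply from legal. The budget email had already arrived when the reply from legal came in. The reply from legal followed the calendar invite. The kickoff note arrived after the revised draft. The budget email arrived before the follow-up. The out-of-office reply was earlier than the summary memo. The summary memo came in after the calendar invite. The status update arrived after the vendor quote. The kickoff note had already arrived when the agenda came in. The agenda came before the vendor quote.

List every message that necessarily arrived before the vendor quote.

the agenda, the calendar invite, the kickoff note, the out-of-office reply, the revised draft, the summary memo

Directly stated before the vendor quote: the agenda and the summary memo.
The calendar invite reaches the vendor quote via the calendar invite → the summary memo → the vendor quote.
The kickoff note reaches the vendor quote via the kickoff note → the agenda → the vendor quote.
The out-of-office reply reaches the vendor quote via the out-of-office reply → the summary memo → the vendor quote.
Likewise the revised draft reaches the vendor quote by chaining the stated constraints.
No chain forces the reply from legal (or any of the others) ahead of the vendor quote.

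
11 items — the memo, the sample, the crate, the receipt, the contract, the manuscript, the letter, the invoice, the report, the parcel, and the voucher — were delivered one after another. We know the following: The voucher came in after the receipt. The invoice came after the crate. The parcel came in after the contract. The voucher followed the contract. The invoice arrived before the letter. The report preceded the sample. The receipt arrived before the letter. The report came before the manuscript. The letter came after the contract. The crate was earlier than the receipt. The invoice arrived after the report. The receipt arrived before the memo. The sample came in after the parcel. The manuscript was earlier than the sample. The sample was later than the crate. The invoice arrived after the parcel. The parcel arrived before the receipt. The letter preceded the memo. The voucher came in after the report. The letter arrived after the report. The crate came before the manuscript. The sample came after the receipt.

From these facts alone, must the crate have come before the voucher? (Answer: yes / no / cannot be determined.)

Chain the constraints: the crate → the receipt → the voucher. Each link is directly stated, so the crate comes before the voucher.

yes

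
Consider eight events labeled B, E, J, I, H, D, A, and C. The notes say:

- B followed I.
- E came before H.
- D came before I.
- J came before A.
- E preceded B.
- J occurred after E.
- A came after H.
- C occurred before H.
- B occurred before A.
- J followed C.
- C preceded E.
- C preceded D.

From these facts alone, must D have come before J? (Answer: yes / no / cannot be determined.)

No chain of stated constraints runs from D to J, and none runs from J to D either.
So the relative order of D and J is not fixed by the given facts.

cannot be determined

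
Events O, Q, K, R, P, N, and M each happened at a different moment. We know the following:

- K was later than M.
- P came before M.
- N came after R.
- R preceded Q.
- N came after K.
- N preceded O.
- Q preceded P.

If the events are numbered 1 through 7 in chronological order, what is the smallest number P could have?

3

Q and R must both come before P — 2 forced predecessors.
Nothing else is forced ahead of P, so its earliest slot is position 2 + 1 = 3.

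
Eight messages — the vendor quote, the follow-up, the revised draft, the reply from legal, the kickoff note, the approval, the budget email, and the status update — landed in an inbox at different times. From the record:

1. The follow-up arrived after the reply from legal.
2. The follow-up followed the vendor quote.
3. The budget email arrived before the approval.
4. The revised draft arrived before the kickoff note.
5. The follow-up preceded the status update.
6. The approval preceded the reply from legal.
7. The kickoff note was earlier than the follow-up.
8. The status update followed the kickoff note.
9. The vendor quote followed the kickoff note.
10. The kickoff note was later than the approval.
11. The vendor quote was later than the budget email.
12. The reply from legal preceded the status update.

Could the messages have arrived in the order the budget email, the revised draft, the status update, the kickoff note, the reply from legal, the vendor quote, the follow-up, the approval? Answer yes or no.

The constraints require the approval before the reply from legal, but in the proposed sequence the reply from legal appears ahead of the approval. That one violation is enough.

no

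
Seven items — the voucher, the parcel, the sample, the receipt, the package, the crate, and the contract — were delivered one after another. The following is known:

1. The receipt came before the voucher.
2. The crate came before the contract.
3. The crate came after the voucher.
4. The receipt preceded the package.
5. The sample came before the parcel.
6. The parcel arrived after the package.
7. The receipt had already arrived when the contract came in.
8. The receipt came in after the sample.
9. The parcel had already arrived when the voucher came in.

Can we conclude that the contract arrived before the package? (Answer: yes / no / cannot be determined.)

no

Tracing the constraints gives the package → the parcel → the voucher → the crate → the contract, so the package must come before the contract.
That means the contract cannot be before the package.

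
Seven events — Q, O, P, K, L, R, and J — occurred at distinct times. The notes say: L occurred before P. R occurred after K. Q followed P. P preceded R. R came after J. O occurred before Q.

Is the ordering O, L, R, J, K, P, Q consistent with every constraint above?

no

The constraints require K before R, but in the proposed sequence R appears ahead of K. That one violation is enough.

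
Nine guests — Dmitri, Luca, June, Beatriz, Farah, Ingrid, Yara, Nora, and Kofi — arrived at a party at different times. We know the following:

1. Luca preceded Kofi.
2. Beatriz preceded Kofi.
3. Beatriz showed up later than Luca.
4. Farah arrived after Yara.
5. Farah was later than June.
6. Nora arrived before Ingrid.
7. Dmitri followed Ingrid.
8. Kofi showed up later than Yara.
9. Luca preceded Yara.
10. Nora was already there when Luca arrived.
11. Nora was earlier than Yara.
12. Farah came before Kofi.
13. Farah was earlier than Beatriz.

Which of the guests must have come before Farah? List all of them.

June, Luca, Nora, Yara

Directly stated before Farah: June and Yara.
Luca reaches Farah via Luca → Yara → Farah.
Nora reaches Farah via Nora → Yara → Farah.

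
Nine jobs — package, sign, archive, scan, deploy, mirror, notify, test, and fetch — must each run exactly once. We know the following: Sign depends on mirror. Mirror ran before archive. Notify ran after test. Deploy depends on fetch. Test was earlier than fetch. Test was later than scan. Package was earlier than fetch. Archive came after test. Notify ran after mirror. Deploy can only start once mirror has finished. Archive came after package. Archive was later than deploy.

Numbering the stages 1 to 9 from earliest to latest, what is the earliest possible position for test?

2

Scan must come before test — 1 forced predecessor.
Nothing else is forced ahead of test, so its earliest slot is position 1 + 1 = 2.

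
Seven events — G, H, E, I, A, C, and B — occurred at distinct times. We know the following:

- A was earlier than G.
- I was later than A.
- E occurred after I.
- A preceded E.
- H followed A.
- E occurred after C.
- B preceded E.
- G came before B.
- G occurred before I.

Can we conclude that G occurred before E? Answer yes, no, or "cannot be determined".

Chain the constraints: G → B → E. Each link is directly stated, so G comes before E.

yes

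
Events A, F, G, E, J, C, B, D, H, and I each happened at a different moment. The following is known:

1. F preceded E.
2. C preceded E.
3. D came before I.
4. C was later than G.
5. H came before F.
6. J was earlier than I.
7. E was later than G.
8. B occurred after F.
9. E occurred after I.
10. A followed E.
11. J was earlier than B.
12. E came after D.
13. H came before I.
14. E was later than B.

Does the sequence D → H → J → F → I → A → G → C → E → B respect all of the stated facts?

no

The constraints require E before A, but in the proposed sequence A appears ahead of E. That one violation is enough.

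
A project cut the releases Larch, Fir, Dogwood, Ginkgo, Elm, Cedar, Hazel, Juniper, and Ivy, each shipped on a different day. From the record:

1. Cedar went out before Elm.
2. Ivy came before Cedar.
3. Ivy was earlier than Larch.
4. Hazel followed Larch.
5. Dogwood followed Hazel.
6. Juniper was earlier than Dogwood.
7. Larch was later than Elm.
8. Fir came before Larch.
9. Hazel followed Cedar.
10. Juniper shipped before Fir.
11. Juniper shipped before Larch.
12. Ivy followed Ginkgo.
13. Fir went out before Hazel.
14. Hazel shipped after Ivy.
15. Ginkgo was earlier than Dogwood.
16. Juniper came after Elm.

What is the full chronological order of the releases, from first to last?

The constraints fix every adjacent pair, so only one ordering works:
Ginkgo → Ivy → Cedar → Elm → Juniper → Fir → Larch → Hazel → Dogwood.

Ginkgo, Ivy, Cedar, Elm, Juniper, Fir, Larch, Hazel, Dogwood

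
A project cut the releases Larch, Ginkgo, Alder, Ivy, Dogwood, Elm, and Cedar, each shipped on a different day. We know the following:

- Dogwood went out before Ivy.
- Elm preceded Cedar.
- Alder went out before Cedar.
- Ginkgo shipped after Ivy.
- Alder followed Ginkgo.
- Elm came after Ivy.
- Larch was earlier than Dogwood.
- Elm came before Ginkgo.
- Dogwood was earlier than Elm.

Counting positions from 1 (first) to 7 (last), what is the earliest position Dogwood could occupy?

Larch must come before Dogwood — 1 forced predecessor.
Nothing else is forced ahead of Dogwood, so its earliest slot is position 1 + 1 = 2.

2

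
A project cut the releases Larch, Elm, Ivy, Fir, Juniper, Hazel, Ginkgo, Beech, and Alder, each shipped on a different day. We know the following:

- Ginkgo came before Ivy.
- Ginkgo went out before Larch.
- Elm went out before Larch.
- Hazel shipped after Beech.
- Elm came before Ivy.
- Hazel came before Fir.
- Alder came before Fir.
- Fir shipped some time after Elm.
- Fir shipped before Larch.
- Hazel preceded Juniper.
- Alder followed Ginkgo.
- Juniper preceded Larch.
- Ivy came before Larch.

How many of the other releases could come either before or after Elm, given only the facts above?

Forced after Elm: Fir, Ivy, and Larch.
That leaves Alder, Beech, Ginkgo, Hazel, and Juniper with no forced order relative to Elm — 5.

5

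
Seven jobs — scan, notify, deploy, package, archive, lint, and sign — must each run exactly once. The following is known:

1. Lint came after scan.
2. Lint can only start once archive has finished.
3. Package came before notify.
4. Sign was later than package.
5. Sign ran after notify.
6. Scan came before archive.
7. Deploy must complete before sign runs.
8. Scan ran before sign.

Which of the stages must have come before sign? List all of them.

deploy, notify, package, scan

Directly stated before sign: deploy, notify, package, and scan.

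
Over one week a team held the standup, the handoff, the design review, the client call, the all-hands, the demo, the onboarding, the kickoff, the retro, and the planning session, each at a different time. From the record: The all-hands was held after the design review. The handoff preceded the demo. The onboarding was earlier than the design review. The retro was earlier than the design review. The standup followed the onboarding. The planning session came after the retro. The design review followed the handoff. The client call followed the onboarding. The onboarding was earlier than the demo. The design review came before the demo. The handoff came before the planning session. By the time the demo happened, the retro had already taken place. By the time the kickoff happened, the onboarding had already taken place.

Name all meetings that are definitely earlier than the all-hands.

Directly stated before the all-hands: the design review.
The handoff reaches the all-hands via the handoff → the design review → the all-hands.
The onboarding reaches the all-hands via the onboarding → the design review → the all-hands.
The retro reaches the all-hands via the retro → the design review → the all-hands.

the design review, the handoff, the onboarding, the retro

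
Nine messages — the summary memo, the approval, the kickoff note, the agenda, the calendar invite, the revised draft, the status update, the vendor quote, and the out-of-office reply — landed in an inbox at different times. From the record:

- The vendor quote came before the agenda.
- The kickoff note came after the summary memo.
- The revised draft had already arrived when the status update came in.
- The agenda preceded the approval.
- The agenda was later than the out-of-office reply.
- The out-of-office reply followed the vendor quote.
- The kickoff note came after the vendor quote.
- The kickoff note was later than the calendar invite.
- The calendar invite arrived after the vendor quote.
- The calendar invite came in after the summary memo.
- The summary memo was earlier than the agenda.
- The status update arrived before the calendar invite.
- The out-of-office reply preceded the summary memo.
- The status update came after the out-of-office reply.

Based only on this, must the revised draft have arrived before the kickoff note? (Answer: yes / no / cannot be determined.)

yes

Chain the constraints: the revised draft → the status update → the calendar invite → the kickoff note. Each link is directly stated, so the revised draft comes before the kickoff note.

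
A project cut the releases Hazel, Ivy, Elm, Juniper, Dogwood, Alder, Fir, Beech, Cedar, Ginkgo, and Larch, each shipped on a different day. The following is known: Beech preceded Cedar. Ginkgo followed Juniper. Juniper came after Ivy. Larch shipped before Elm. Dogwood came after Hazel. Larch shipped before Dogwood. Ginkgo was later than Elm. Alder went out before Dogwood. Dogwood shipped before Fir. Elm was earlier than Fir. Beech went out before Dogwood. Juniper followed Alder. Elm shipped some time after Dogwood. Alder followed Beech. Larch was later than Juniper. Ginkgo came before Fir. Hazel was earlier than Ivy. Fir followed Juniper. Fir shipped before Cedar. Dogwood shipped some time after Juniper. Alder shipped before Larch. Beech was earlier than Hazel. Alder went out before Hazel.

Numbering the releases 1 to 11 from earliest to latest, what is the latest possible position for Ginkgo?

Ginkgo must come before Cedar and Fir — 2 releases forced after it.
Everything else can be placed before Ginkgo in some valid order, so Ginkgo can sit as late as position 11 − 2 = 9.

9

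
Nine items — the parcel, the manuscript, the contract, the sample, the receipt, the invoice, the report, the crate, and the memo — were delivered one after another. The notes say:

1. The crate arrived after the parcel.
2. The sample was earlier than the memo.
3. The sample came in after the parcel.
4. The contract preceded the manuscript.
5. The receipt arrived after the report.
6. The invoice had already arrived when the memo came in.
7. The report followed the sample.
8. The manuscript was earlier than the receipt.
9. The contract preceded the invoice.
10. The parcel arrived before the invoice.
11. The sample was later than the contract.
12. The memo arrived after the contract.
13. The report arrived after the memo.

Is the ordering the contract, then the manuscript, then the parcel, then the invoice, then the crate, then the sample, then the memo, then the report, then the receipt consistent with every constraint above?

Check each stated constraint against the proposed order — e.g. the contract is ahead of the memo; the manuscript is ahead of the receipt. Every pair is in the required order; nothing is violated.

yes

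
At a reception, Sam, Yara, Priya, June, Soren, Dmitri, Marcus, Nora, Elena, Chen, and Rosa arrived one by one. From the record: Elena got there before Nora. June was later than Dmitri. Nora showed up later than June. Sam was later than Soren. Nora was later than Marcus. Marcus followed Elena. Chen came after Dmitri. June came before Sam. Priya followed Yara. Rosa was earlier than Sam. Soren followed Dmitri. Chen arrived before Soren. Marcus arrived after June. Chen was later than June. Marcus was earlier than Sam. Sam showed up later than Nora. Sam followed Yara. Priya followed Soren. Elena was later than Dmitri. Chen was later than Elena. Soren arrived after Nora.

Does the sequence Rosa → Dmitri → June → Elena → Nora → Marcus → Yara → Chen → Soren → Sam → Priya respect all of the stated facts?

The constraints require Marcus before Nora, but in the proposed sequence Nora appears ahead of Marcus. That one violation is enough.

no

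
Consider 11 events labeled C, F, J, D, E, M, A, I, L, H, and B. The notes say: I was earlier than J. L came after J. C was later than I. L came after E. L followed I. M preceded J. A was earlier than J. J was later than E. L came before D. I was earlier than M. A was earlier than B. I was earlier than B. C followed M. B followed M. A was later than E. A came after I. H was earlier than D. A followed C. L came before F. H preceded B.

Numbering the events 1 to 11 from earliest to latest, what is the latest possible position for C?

C must come before A, B, D, F, J, and L — 6 events forced after it.
Everything else can be placed before C in some valid order, so C can sit as late as position 11 − 6 = 5.

5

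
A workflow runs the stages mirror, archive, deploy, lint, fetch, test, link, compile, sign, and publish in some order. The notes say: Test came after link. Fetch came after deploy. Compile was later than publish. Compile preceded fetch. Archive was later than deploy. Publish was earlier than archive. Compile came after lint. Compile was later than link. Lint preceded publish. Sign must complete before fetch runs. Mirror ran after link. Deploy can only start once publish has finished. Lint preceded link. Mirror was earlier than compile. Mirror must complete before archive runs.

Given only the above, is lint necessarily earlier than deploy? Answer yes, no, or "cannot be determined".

yes

Chain the constraints: lint → publish → deploy. Each link is directly stated, so lint comes before deploy.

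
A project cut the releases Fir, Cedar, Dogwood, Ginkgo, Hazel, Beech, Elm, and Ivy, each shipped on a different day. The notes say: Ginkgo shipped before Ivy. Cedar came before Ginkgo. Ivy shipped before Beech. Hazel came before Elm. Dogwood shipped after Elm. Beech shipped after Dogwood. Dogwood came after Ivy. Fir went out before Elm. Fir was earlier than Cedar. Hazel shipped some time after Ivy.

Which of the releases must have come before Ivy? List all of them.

Cedar, Fir, Ginkgo

Directly stated before Ivy: Ginkgo.
Cedar reaches Ivy via Cedar → Ginkgo → Ivy.
Fir reaches Ivy via Fir → Cedar → Ginkgo → Ivy.
No chain forces Dogwood (or any of the others) ahead of Ivy.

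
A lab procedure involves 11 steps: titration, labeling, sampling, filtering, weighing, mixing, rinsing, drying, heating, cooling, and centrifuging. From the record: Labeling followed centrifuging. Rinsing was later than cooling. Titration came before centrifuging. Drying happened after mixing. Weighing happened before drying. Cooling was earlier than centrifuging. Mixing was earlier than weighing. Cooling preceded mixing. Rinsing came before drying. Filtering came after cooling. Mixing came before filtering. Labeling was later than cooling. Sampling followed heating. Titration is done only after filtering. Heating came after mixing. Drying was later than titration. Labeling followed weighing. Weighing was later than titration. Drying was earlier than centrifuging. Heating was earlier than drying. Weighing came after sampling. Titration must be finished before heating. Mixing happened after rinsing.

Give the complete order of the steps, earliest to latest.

The constraints fix every adjacent pair, so only one ordering works:
cooling → rinsing → mixing → filtering → titration → heating → sampling → weighing → drying → centrifuging → labeling.

cooling, rinsing, mixing, filtering, titration, heating, sampling, weighing, drying, centrifuging, labeling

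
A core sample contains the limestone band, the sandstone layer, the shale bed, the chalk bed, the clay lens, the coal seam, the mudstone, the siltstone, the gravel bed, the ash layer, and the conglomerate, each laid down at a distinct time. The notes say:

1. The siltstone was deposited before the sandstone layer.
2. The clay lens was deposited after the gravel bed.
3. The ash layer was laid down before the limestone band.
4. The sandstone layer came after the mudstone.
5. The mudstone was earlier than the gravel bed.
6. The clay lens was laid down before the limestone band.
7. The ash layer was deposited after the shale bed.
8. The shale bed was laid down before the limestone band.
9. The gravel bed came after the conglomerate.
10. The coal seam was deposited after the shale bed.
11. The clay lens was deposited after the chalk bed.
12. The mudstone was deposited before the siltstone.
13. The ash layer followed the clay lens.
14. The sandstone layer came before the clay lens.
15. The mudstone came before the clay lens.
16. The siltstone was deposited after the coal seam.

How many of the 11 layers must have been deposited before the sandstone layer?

Directly stated before the sandstone layer: the mudstone and the siltstone.
The coal seam reaches the sandstone layer via the coal seam → the siltstone → the sandstone layer.
The shale bed reaches the sandstone layer via the shale bed → the coal seam → the siltstone → the sandstone layer.
No chain forces the chalk bed (or any of the others) ahead of the sandstone layer.
That's the coal seam, the mudstone, the shale bed, and the siltstone — 4 in all.

4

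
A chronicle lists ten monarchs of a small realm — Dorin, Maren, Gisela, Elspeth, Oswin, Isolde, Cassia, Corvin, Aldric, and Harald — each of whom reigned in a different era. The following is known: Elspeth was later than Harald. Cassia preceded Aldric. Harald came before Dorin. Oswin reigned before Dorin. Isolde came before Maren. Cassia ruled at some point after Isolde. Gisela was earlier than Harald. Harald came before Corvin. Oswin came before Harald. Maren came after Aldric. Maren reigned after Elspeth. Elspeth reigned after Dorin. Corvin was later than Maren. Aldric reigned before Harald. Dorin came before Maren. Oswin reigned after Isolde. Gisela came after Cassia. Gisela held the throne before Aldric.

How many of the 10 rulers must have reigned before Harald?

Directly stated before Harald: Aldric, Gisela, and Oswin.
Cassia reaches Harald via Cassia → Gisela → Harald.
Isolde reaches Harald via Isolde → Oswin → Harald.
That's Aldric, Cassia, Gisela, Isolde, and Oswin — 5 in all.

5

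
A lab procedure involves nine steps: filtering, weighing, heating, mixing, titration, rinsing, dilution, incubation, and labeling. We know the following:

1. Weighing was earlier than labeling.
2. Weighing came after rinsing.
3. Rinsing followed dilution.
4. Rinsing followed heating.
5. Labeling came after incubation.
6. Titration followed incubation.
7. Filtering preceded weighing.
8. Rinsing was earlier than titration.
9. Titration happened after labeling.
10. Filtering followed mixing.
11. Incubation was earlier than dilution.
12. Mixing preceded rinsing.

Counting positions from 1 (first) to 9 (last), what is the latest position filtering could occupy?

Filtering must come before labeling, titration, and weighing — 3 steps forced after it.
Everything else can be placed before filtering in some valid order, so filtering can sit as late as position 9 − 3 = 6.

6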